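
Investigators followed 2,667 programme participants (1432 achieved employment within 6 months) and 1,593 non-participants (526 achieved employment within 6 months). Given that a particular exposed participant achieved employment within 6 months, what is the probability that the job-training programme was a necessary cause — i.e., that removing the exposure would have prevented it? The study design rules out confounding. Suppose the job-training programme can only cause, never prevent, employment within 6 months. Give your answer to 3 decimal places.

PN ≈ 0.385

p₁ = P(outcome | exposed) = 1432/2667 = 0.53693
p₀ = P(outcome | unexposed) = 526/1593 = 0.33019
Under exogeneity and monotonicity, PN = (p₁ − p₀) / p₁.
PN = (0.53693 − 0.33019) / 0.53693 = 0.20674 / 0.53693 ≈ 0.3850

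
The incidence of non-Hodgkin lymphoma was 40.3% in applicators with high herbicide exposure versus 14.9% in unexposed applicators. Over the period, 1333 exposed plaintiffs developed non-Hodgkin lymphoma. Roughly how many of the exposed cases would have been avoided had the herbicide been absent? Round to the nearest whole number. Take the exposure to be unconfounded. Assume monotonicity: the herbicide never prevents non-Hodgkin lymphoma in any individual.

about 840 cases

p₁ = 0.403, p₀ = 0.149.
PN = (p₁ − p₀)/p₁ = (0.403 − 0.149) / 0.403 ≈ 0.63027.
Attributable cases ≈ PN × (exposed cases) = 0.63027 × 1333 ≈ 840.15.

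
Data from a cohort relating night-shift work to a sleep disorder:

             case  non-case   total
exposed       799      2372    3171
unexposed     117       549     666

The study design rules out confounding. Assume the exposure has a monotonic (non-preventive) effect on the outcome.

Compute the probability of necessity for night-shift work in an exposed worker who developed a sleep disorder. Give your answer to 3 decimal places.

p₁ = P(outcome | exposed) = 799/3171 = 0.25197
p₀ = P(outcome | unexposed) = 117/666 = 0.17568
Under exogeneity and monotonicity, PN = (p₁ − p₀)/p₁.
PN = (0.25197 − 0.17568) / 0.25197 ≈ 0.3028

PN ≈ 0.303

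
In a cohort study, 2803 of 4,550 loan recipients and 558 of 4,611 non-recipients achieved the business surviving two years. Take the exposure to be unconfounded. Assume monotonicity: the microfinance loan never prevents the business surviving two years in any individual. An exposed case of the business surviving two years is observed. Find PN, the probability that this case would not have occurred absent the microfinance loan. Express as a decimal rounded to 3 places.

PN ≈ 0.804

p₁ = P(outcome | exposed) = 2803/4550 = 0.61604
p₀ = P(outcome | unexposed) = 558/4611 = 0.12101
Under exogeneity and monotonicity, PN = (p₁ − p₀) / p₁.
PN = (0.61604 − 0.12101) / 0.61604 = 0.49503 / 0.61604 ≈ 0.8036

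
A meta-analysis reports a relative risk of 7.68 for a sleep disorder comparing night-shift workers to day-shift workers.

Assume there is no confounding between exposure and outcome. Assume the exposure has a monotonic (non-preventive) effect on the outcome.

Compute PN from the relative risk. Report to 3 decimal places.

Under exogeneity and monotonicity, PN = (RR − 1) / RR = 1 − 1/RR.
PN = (7.68 − 1) / 7.68 = 6.68 / 7.68 ≈ 0.8698

PN ≈ 0.870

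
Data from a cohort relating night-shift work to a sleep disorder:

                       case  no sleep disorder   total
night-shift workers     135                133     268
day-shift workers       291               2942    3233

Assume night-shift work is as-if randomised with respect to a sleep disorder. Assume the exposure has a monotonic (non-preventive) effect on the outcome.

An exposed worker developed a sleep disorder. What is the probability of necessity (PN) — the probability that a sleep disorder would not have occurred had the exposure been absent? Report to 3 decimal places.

p₁ = P(outcome | exposed) = 135/268 = 0.50373
p₀ = P(outcome | unexposed) = 291/3233 = 0.090009
Under exogeneity and monotonicity, PN = (p₁ − p₀)/p₁.
PN = (0.50373 − 0.090009) / 0.50373 ≈ 0.8213

PN ≈ 0.821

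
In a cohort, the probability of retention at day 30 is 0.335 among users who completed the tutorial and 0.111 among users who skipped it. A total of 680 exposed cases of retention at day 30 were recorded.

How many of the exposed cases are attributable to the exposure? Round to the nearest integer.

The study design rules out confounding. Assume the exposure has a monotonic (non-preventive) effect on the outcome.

Let p₁ = 0.335, p₀ = 0.111.
PN = (p₁ − p₀)/p₁ = (0.335 − 0.111) / 0.335 ≈ 0.66866.
Attributable cases ≈ PN × (exposed cases) = 0.66866 × 680 ≈ 454.69.

about 455 cases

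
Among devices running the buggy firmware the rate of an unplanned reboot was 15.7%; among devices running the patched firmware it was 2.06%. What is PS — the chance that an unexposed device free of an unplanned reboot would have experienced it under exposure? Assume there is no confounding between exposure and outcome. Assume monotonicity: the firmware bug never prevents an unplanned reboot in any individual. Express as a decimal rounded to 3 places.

PS ≈ 0.139

p₁ = 0.157, p₀ = 0.0206.
Under exogeneity and monotonicity, PS = (p₁ − p₀) / (1 − p₀).
PS = (0.157 − 0.0206) / (1 − 0.0206) = 0.1364 / 0.9794 ≈ 0.1393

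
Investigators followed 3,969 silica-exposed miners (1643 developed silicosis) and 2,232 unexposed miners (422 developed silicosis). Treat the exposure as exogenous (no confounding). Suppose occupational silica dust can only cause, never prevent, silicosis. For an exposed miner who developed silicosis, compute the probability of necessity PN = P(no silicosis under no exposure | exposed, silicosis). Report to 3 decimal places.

PN ≈ 0.543

p₁ = P(outcome | exposed) = 1643/3969 = 0.41396
p₀ = P(outcome | unexposed) = 422/2232 = 0.18907
Under exogeneity and monotonicity, PN = (p₁ − p₀) / p₁.
PN = (0.41396 − 0.18907) / 0.41396 = 0.22489 / 0.41396 ≈ 0.5433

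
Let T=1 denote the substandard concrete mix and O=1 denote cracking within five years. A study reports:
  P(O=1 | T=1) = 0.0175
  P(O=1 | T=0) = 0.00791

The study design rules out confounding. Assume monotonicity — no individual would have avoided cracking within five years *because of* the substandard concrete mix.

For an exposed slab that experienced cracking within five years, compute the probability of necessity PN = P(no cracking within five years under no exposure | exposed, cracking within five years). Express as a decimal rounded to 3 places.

PN ≈ 0.548

Let p₁ = 0.0175, p₀ = 0.00791.
Under exogeneity and monotonicity, PN = (p₁ − p₀) / p₁.
PN = (0.0175 − 0.00791) / 0.0175 = 0.00959 / 0.0175 ≈ 0.5480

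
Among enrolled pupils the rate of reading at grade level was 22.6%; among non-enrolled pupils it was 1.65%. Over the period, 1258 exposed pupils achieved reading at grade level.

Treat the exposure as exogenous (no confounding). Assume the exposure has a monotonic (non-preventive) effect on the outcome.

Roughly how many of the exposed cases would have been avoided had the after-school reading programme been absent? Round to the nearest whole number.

about 1166 cases

p₁ = 0.226, p₀ = 0.0165.
PN = (p₁ − p₀)/p₁ = (0.226 − 0.0165) / 0.226 ≈ 0.92699.
Attributable cases ≈ PN × (exposed cases) = 0.92699 × 1258 ≈ 1166.15.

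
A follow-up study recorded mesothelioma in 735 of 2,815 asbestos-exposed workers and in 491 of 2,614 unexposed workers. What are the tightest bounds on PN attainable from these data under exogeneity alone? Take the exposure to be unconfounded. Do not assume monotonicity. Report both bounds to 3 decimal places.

0.281 ≤ PN ≤ 1.000

p₁ = P(outcome | exposed) = 735/2815 = 0.2611
p₀ = P(outcome | unexposed) = 491/2614 = 0.18783
Under exogeneity alone the bounds on PN are max{0,(p₁−p₀)/p₁} ≤ PN ≤ min{1,(1−p₀)/p₁}.
  lower = (p₁ − p₀)/p₁ = 0.073267 / 0.2611 ≈ 0.2806
  upper = min{1, (1 − p₀)/p₁} = 0.81217 / 0.2611 ≈ 3.1105 → capped at 1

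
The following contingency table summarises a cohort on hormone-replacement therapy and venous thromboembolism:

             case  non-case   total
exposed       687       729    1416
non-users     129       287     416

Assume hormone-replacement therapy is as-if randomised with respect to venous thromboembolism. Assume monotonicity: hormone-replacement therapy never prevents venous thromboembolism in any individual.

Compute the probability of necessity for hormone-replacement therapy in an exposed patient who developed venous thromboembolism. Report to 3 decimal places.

p₁ = P(outcome | exposed) = 687/1416 = 0.48517
p₀ = P(outcome | unexposed) = 129/416 = 0.3101
Under exogeneity and monotonicity, PN = (p₁ − p₀) / p₁.
PN = (0.48517 − 0.3101) / 0.48517 = 0.17507 / 0.48517 ≈ 0.3608

PN ≈ 0.361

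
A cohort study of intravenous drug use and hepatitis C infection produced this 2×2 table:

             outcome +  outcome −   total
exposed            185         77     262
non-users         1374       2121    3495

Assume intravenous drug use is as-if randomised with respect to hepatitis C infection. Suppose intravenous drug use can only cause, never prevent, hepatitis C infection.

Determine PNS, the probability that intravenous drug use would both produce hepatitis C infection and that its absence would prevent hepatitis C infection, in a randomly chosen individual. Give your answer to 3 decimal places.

PNS ≈ 0.313

p₁ = P(outcome | exposed) = 185/262 = 0.70611
p₀ = P(outcome | unexposed) = 1374/3495 = 0.39313
Under exogeneity and monotonicity, PNS = p₁ − p₀.
PNS = 0.70611 − 0.39313 = 0.31297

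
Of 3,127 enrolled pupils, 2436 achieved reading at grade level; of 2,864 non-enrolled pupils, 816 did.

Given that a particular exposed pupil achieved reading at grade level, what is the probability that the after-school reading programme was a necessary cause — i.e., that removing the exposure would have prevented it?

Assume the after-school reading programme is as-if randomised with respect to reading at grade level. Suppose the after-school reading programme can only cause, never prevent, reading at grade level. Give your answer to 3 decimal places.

PN ≈ 0.634

p₁ = P(outcome | exposed) = 2436/3127 = 0.77902
p₀ = P(outcome | unexposed) = 816/2864 = 0.28492
Under exogeneity and monotonicity, PN = (p₁ − p₀) / p₁.
PN = (0.77902 − 0.28492) / 0.77902 = 0.49411 / 0.77902 ≈ 0.6343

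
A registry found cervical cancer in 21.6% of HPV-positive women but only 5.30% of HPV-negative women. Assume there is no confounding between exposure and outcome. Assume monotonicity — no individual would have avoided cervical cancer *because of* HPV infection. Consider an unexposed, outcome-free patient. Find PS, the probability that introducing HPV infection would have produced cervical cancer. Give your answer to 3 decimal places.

PS ≈ 0.172

p₁ = 0.216, p₀ = 0.053.
Under exogeneity and monotonicity, PS = (p₁ − p₀) / (1 − p₀).
PS = (0.216 − 0.053) / (1 − 0.053) = 0.163 / 0.947 ≈ 0.1721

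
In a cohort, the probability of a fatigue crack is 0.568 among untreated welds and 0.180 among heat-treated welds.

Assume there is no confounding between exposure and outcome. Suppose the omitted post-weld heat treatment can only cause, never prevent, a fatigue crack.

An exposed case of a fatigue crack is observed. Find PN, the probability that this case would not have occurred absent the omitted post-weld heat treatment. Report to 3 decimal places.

Let p₁ = 0.568, p₀ = 0.18.
Under exogeneity and monotonicity, PN = (p₁ − p₀) / p₁.
PN = (0.568 − 0.18) / 0.568 = 0.388 / 0.568 ≈ 0.6831

PN ≈ 0.683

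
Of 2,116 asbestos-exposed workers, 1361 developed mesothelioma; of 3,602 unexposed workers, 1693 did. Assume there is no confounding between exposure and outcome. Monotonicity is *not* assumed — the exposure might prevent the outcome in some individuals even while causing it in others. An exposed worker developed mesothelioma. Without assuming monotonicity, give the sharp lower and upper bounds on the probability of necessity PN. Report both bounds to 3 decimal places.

p₁ = P(outcome | exposed) = 1361/2116 = 0.64319
p₀ = P(outcome | unexposed) = 1693/3602 = 0.47002
Under exogeneity alone the bounds on PN are max{0,(p₁−p₀)/p₁} ≤ PN ≤ min{1,(1−p₀)/p₁}.
  lower = (p₁ − p₀)/p₁ = 0.17318 / 0.64319 ≈ 0.2692
  upper = min{1, (1 − p₀)/p₁} = 0.52998 / 0.64319 ≈ 0.8240

0.269 ≤ PN ≤ 0.824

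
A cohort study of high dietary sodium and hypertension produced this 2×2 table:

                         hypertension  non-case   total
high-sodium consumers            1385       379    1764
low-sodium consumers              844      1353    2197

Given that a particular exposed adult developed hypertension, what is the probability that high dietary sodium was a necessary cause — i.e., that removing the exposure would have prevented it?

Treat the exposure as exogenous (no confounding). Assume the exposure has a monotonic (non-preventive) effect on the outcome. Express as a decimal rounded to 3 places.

p₁ = P(outcome | exposed) = 1385/1764 = 0.78515
p₀ = P(outcome | unexposed) = 844/2197 = 0.38416
Under exogeneity and monotonicity, PN = (p₁ − p₀)/p₁.
PN = (0.78515 − 0.38416) / 0.78515 ≈ 0.5107

PN ≈ 0.511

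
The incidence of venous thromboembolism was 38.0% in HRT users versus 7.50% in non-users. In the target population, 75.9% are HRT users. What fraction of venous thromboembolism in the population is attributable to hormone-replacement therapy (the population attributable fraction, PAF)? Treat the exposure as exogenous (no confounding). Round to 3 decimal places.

p₁ = 0.38, p₀ = 0.075.
Overall risk P(Y=1) = π·p₁ + (1−π)·p₀ = 0.759×0.38 + 0.241×0.075 = 0.3065.
Under exogeneity, PAF = [P(Y=1) − p₀] / P(Y=1).
PAF = (0.3065 − 0.075) / 0.3065 ≈ 0.7553

PAF ≈ 0.755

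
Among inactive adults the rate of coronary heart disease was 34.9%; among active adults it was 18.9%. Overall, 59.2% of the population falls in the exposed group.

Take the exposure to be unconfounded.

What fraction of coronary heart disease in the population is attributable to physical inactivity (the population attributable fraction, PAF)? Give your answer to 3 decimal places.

PAF ≈ 0.334

p₁ = 0.349, p₀ = 0.189.
Overall risk P(Y=1) = π·p₁ + (1−π)·p₀ = 0.592×0.349 + 0.408×0.189 = 0.28372.
Under exogeneity, PAF = [P(Y=1) − p₀] / P(Y=1).
PAF = (0.28372 − 0.189) / 0.28372 ≈ 0.3339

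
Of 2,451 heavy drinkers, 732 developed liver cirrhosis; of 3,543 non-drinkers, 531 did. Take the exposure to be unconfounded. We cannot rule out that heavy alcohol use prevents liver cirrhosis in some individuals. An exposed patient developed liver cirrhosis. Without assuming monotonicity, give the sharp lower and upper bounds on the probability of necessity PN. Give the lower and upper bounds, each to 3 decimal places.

p₁ = P(outcome | exposed) = 732/2451 = 0.29865
p₀ = P(outcome | unexposed) = 531/3543 = 0.14987
Under exogeneity alone the bounds on PN are max{0,(p₁−p₀)/p₁} ≤ PN ≤ min{1,(1−p₀)/p₁}.
  lower = (p₁ − p₀)/p₁ = 0.14878 / 0.29865 ≈ 0.4982
  upper = min{1, (1 − p₀)/p₁} = 0.85013 / 0.29865 ≈ 2.8465 → capped at 1

0.498 ≤ PN ≤ 1.000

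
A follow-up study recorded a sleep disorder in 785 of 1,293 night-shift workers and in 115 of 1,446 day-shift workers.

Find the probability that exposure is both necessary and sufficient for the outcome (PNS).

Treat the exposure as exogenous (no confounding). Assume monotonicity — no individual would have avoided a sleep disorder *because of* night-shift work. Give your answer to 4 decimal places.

PNS ≈ 0.5276

p₁ = P(outcome | exposed) = 785/1293 = 0.60712
p₀ = P(outcome | unexposed) = 115/1446 = 0.07953
Under exogeneity and monotonicity, PNS = p₁ − p₀.
PNS = 0.60712 − 0.07953 = 0.52759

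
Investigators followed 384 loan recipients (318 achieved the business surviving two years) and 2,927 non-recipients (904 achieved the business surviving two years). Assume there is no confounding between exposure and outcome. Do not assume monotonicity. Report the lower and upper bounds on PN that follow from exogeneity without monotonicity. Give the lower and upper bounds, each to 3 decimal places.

0.627 ≤ PN ≤ 0.835

p₁ = P(outcome | exposed) = 318/384 = 0.82812
p₀ = P(outcome | unexposed) = 904/2927 = 0.30885
Under exogeneity alone the bounds on PN are max{0,(p₁−p₀)/p₁} ≤ PN ≤ min{1,(1−p₀)/p₁}.
  lower = (p₁ − p₀)/p₁ = 0.51928 / 0.82812 ≈ 0.6271
  upper = min{1, (1 − p₀)/p₁} = 0.69115 / 0.82812 ≈ 0.8346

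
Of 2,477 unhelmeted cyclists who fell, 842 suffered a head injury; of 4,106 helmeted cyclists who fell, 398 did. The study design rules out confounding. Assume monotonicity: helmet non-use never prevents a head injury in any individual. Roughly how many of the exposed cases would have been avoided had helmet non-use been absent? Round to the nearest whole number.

about 602 cases

p₁ = P(outcome | exposed) = 842/2477 = 0.33993
p₀ = P(outcome | unexposed) = 398/4106 = 0.096931
PN = (p₁ − p₀)/p₁ = (0.33993 − 0.096931) / 0.33993 ≈ 0.71485.
Attributable cases ≈ PN × (exposed cases) = 0.71485 × 842 ≈ 601.90.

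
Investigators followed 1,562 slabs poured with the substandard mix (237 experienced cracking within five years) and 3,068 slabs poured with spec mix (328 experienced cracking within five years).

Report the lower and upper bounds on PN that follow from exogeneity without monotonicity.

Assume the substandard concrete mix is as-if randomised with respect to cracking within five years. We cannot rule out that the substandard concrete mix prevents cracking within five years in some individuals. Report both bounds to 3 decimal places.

0.295 ≤ PN ≤ 1.000

p₁ = P(outcome | exposed) = 237/1562 = 0.15173
p₀ = P(outcome | unexposed) = 328/3068 = 0.10691
Under exogeneity alone the bounds on PN are max{0,(p₁−p₀)/p₁} ≤ PN ≤ min{1,(1−p₀)/p₁}.
  lower = (p₁ − p₀)/p₁ = 0.044819 / 0.15173 ≈ 0.2954
  upper = min{1, (1 − p₀)/p₁} = 0.89309 / 0.15173 ≈ 5.8861 → capped at 1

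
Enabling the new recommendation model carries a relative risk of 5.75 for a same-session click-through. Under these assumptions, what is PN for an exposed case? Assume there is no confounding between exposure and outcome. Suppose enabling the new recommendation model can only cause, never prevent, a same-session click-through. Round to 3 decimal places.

Under exogeneity and monotonicity, PN = (RR − 1) / RR = 1 − 1/RR.
PN = (5.75 − 1) / 5.75 = 4.75 / 5.75 ≈ 0.8261

PN ≈ 0.826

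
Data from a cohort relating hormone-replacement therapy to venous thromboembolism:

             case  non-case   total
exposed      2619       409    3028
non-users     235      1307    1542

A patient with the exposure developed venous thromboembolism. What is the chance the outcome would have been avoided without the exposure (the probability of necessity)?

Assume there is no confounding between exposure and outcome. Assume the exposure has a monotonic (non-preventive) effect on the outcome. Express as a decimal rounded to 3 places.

p₁ = P(outcome | exposed) = 2619/3028 = 0.86493
p₀ = P(outcome | unexposed) = 235/1542 = 0.1524
Under exogeneity and monotonicity, PN = (p₁ − p₀)/p₁.
PN = (0.86493 − 0.1524) / 0.86493 ≈ 0.8238

PN ≈ 0.824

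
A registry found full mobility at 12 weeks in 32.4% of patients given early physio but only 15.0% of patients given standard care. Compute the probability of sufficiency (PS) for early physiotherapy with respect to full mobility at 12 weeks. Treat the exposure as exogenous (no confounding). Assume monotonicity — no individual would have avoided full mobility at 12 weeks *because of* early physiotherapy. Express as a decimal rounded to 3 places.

p₁ = 0.324, p₀ = 0.15.
Under exogeneity and monotonicity, PS = (p₁ − p₀) / (1 − p₀).
PS = (0.324 − 0.15) / (1 − 0.15) = 0.174 / 0.85 ≈ 0.2047

PS ≈ 0.205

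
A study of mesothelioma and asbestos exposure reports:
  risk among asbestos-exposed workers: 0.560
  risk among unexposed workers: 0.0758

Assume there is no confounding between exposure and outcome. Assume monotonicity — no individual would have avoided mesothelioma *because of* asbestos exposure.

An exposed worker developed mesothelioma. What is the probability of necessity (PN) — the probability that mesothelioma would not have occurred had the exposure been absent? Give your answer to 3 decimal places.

PN ≈ 0.865

Let p₁ = 0.56, p₀ = 0.0758.
Under exogeneity and monotonicity, PN = (p₁ − p₀) / p₁.
PN = (0.56 − 0.0758) / 0.56 = 0.4842 / 0.56 ≈ 0.8646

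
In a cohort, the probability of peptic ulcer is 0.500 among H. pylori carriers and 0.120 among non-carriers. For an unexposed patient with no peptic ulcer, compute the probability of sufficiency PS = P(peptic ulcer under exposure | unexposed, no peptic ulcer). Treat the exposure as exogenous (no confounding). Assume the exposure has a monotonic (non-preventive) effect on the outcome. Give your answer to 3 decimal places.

PS ≈ 0.432

Let p₁ = 0.5, p₀ = 0.12.
Under exogeneity and monotonicity, PS = (p₁ − p₀) / (1 − p₀).
PS = (0.5 − 0.12) / (1 − 0.12) = 0.38 / 0.88 ≈ 0.4318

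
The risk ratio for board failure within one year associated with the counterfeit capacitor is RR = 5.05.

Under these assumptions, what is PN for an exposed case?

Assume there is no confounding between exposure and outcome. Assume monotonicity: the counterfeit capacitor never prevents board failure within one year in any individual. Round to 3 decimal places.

Under exogeneity and monotonicity, PN = (RR − 1) / RR = 1 − 1/RR.
PN = (5.05 − 1) / 5.05 = 4.05 / 5.05 ≈ 0.8020

PN ≈ 0.802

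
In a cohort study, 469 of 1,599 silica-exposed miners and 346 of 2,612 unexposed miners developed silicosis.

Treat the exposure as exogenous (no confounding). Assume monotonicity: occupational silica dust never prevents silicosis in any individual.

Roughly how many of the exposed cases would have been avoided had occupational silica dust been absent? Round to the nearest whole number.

about 257 cases

p₁ = P(outcome | exposed) = 469/1599 = 0.29331
p₀ = P(outcome | unexposed) = 346/2612 = 0.13247
PN = (p₁ − p₀)/p₁ = (0.29331 − 0.13247) / 0.29331 ≈ 0.54837.
Attributable cases ≈ PN × (exposed cases) = 0.54837 × 469 ≈ 257.19.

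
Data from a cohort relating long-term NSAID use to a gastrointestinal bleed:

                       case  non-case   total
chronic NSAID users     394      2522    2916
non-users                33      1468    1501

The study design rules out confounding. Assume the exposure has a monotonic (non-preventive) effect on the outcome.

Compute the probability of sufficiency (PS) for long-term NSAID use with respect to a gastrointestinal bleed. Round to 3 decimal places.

PS ≈ 0.116

p₁ = P(outcome | exposed) = 394/2916 = 0.13512
p₀ = P(outcome | unexposed) = 33/1501 = 0.021985
Under exogeneity and monotonicity, PS = (p₁ − p₀) / (1 − p₀).
PS = (0.13512 − 0.021985) / (1 − 0.021985) = 0.11313 / 0.97801 ≈ 0.1157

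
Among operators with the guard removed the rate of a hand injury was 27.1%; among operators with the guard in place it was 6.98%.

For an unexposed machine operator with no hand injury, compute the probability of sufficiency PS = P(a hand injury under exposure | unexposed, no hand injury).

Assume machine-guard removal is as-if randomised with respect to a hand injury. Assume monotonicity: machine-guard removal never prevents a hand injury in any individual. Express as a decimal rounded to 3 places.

p₁ = 0.271, p₀ = 0.0698.
Under exogeneity and monotonicity, PS = (p₁ − p₀) / (1 − p₀).
PS = (0.271 − 0.0698) / (1 − 0.0698) = 0.2012 / 0.9302 ≈ 0.2163

PS ≈ 0.216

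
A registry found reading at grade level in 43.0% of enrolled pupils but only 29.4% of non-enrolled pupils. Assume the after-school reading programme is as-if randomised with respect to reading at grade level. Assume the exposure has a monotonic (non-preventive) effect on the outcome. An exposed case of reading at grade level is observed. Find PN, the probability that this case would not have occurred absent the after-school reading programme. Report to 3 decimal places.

p₁ = 0.43, p₀ = 0.294.
Under exogeneity and monotonicity, PN = (p₁ − p₀) / p₁.
PN = (0.43 − 0.294) / 0.43 = 0.136 / 0.43 ≈ 0.3163

PN ≈ 0.316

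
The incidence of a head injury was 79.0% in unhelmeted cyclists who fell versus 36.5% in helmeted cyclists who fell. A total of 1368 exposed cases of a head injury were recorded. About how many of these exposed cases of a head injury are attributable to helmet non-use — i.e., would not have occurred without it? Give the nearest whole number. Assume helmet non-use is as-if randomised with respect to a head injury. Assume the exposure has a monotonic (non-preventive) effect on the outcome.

about 736 cases

p₁ = 0.79, p₀ = 0.365.
PN = (p₁ − p₀)/p₁ = (0.79 − 0.365) / 0.79 ≈ 0.53797.
Attributable cases ≈ PN × (exposed cases) = 0.53797 × 1368 ≈ 735.95.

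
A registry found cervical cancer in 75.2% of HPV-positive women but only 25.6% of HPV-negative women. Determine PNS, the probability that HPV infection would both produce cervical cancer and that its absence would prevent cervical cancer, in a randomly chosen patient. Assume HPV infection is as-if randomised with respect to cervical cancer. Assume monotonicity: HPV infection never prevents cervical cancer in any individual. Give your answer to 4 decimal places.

PNS ≈ 0.4960

p₁ = 0.752, p₀ = 0.256.
Under exogeneity and monotonicity, PNS = p₁ − p₀.
PNS = 0.752 − 0.256 = 0.496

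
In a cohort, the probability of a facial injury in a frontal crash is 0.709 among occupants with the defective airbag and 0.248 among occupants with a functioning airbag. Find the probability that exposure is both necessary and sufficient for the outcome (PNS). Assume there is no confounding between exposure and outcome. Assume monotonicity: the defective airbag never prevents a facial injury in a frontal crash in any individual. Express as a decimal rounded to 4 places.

Let p₁ = 0.709, p₀ = 0.248.
Under exogeneity and monotonicity, PNS = p₁ − p₀.
PNS = 0.709 − 0.248 = 0.461

PNS ≈ 0.4610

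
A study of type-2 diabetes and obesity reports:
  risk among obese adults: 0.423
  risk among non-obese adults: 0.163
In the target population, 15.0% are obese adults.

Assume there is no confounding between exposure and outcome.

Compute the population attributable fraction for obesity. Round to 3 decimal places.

Let p₁ = 0.423, p₀ = 0.163.
Overall risk P(Y=1) = π·p₁ + (1−π)·p₀ = 0.15×0.423 + 0.85×0.163 = 0.202.
Under exogeneity, PAF = [P(Y=1) − p₀] / P(Y=1).
PAF = (0.202 − 0.163) / 0.202 ≈ 0.1931

PAF ≈ 0.193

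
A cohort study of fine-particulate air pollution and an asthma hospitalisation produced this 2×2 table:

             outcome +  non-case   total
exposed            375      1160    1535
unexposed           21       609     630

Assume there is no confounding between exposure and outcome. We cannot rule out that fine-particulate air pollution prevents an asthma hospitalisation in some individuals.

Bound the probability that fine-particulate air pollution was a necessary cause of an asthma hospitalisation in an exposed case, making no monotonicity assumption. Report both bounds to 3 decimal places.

0.864 ≤ PN ≤ 1.000

p₁ = P(outcome | exposed) = 375/1535 = 0.2443
p₀ = P(outcome | unexposed) = 21/630 = 0.033333
Under exogeneity alone the bounds on PN are max{0,(p₁−p₀)/p₁} ≤ PN ≤ min{1,(1−p₀)/p₁}.
  lower = (p₁ − p₀)/p₁ = 0.21097 / 0.2443 ≈ 0.8636
  upper = min{1, (1 − p₀)/p₁} = 0.96667 / 0.2443 ≈ 3.9569 → capped at 1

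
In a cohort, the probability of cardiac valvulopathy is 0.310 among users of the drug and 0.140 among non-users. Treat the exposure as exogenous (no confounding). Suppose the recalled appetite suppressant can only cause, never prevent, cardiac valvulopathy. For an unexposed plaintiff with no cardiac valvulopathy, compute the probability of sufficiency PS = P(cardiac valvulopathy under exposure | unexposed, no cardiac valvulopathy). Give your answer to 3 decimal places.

PS ≈ 0.198

Let p₁ = 0.31, p₀ = 0.14.
Under exogeneity and monotonicity, PS = (p₁ − p₀) / (1 − p₀).
PS = (0.31 − 0.14) / (1 − 0.14) = 0.17 / 0.86 ≈ 0.1977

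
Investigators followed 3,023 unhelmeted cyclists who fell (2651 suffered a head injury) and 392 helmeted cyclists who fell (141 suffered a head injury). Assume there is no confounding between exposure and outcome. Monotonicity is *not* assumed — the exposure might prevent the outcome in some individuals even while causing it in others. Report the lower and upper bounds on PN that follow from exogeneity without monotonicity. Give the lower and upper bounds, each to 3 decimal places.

p₁ = P(outcome | exposed) = 2651/3023 = 0.87694
p₀ = P(outcome | unexposed) = 141/392 = 0.35969
Under exogeneity alone the bounds on PN are max{0,(p₁−p₀)/p₁} ≤ PN ≤ min{1,(1−p₀)/p₁}.
  lower = (p₁ − p₀)/p₁ = 0.51725 / 0.87694 ≈ 0.5898
  upper = min{1, (1 − p₀)/p₁} = 0.64031 / 0.87694 ≈ 0.7302

0.590 ≤ PN ≤ 0.730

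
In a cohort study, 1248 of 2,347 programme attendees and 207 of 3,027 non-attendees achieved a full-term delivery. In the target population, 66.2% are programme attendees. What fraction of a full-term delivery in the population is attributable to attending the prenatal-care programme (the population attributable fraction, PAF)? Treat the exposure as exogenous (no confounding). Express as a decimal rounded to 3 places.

PAF ≈ 0.818

p₁ = P(outcome | exposed) = 1248/2347 = 0.53174
p₀ = P(outcome | unexposed) = 207/3027 = 0.068385
Overall risk P(Y=1) = π·p₁ + (1−π)·p₀ = 0.662×0.53174 + 0.338×0.068385 = 0.37513.
Under exogeneity, PAF = [P(Y=1) − p₀] / P(Y=1).
PAF = (0.37513 − 0.068385) / 0.37513 ≈ 0.8177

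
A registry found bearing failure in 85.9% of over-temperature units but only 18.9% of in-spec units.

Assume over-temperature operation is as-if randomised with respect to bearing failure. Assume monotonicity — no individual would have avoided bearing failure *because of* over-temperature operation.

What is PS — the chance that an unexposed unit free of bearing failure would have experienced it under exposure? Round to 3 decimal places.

PS ≈ 0.826

p₁ = 0.859, p₀ = 0.189.
Under exogeneity and monotonicity, PS = (p₁ − p₀) / (1 − p₀).
PS = (0.859 − 0.189) / (1 − 0.189) = 0.67 / 0.811 ≈ 0.8261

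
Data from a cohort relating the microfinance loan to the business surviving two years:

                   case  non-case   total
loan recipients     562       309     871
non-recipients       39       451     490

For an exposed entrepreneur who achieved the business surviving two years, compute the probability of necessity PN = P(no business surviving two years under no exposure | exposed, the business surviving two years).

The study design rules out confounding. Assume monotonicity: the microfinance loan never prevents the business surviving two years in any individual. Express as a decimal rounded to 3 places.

PN ≈ 0.877

p₁ = P(outcome | exposed) = 562/871 = 0.64524
p₀ = P(outcome | unexposed) = 39/490 = 0.079592
Under exogeneity and monotonicity, PN = (p₁ − p₀)/p₁.
PN = (0.64524 − 0.079592) / 0.64524 ≈ 0.8766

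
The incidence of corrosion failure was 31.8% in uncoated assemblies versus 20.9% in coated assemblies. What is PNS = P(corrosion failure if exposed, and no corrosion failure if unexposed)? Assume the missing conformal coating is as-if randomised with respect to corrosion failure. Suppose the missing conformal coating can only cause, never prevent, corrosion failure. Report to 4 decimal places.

PNS ≈ 0.1090

p₁ = 0.318, p₀ = 0.209.
Under exogeneity and monotonicity, PNS = p₁ − p₀.
PNS = 0.318 − 0.209 = 0.109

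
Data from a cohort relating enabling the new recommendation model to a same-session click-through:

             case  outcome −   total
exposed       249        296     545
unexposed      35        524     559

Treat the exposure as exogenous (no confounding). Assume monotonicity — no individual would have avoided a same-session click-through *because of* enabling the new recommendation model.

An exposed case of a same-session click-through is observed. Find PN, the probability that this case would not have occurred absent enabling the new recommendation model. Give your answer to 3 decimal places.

p₁ = P(outcome | exposed) = 249/545 = 0.45688
p₀ = P(outcome | unexposed) = 35/559 = 0.062612
Under exogeneity and monotonicity, PN = (p₁ − p₀) / p₁.
PN = (0.45688 − 0.062612) / 0.45688 = 0.39427 / 0.45688 ≈ 0.8630

PN ≈ 0.863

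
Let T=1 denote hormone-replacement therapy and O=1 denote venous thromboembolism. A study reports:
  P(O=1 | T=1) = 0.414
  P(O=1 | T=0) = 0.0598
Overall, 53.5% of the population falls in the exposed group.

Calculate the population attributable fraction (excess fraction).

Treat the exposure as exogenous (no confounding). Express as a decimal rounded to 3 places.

PAF ≈ 0.760

Let p₁ = 0.414, p₀ = 0.0598.
Overall risk P(Y=1) = π·p₁ + (1−π)·p₀ = 0.535×0.414 + 0.465×0.0598 = 0.2493.
Under exogeneity, PAF = [P(Y=1) − p₀] / P(Y=1).
PAF = (0.2493 − 0.0598) / 0.2493 ≈ 0.7601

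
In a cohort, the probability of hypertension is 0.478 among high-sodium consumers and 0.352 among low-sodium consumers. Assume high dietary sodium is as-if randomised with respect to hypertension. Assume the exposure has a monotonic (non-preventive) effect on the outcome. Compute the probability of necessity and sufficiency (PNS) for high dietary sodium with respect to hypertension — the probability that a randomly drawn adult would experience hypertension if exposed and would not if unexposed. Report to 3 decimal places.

Let p₁ = 0.478, p₀ = 0.352.
Under exogeneity and monotonicity, PNS = p₁ − p₀.
PNS = 0.478 − 0.352 = 0.126

PNS ≈ 0.126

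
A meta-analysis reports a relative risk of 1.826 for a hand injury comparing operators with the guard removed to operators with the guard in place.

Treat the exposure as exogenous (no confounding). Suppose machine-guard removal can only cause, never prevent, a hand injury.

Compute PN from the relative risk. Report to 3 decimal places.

PN ≈ 0.452

Under exogeneity and monotonicity, PN = (RR − 1) / RR = 1 − 1/RR.
PN = (1.826 − 1) / 1.826 = 0.826 / 1.826 ≈ 0.4524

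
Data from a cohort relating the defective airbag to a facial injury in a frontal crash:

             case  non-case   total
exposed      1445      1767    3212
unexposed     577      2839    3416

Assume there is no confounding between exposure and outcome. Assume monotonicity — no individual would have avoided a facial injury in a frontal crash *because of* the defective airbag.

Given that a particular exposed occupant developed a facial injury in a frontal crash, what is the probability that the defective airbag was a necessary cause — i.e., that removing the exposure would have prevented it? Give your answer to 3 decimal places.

PN ≈ 0.625

p₁ = P(outcome | exposed) = 1445/3212 = 0.44988
p₀ = P(outcome | unexposed) = 577/3416 = 0.16891
Under exogeneity and monotonicity, PN = (p₁ − p₀)/p₁.
PN = (0.44988 − 0.16891) / 0.44988 ≈ 0.6245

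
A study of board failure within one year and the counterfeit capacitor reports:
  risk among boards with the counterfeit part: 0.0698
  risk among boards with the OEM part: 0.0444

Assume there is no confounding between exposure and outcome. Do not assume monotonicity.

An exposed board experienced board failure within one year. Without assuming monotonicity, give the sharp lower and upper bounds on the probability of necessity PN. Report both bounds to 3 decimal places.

0.364 ≤ PN ≤ 1.000

Let p₁ = 0.0698, p₀ = 0.0444.
Under exogeneity alone the bounds on PN are max{0,(p₁−p₀)/p₁} ≤ PN ≤ min{1,(1−p₀)/p₁}.
  lower = (p₁ − p₀)/p₁ = 0.0254 / 0.0698 ≈ 0.3639
  upper = min{1, (1 − p₀)/p₁} = 0.9556 / 0.0698 ≈ 13.6905 → capped at 1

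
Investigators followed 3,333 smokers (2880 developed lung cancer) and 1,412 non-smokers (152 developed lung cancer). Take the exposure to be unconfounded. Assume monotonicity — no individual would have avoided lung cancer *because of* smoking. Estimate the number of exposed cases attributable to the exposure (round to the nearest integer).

p₁ = P(outcome | exposed) = 2880/3333 = 0.86409
p₀ = P(outcome | unexposed) = 152/1412 = 0.10765
PN = (p₁ − p₀)/p₁ = (0.86409 − 0.10765) / 0.86409 ≈ 0.87542.
Attributable cases ≈ PN × (exposed cases) = 0.87542 × 2880 ≈ 2521.21.

about 2521 cases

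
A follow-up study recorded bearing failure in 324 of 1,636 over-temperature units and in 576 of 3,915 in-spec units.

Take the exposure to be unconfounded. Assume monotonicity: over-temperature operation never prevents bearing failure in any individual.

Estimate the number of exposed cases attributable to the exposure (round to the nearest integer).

about 83 cases

p₁ = P(outcome | exposed) = 324/1636 = 0.19804
p₀ = P(outcome | unexposed) = 576/3915 = 0.14713
PN = (p₁ − p₀)/p₁ = (0.19804 − 0.14713) / 0.19804 ≈ 0.25710.
Attributable cases ≈ PN × (exposed cases) = 0.25710 × 324 ≈ 83.30.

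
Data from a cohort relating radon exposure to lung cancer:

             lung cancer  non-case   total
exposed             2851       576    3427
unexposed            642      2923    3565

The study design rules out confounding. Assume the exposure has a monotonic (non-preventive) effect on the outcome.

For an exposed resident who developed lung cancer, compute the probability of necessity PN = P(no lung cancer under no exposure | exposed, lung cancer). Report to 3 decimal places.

p₁ = P(outcome | exposed) = 2851/3427 = 0.83192
p₀ = P(outcome | unexposed) = 642/3565 = 0.18008
Under exogeneity and monotonicity, PN = (p₁ − p₀)/p₁.
PN = (0.83192 − 0.18008) / 0.83192 ≈ 0.7835

PN ≈ 0.784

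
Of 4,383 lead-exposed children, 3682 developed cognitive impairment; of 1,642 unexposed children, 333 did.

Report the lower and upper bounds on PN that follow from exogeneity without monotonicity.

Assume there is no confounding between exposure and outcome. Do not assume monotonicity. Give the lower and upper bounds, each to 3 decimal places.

p₁ = P(outcome | exposed) = 3682/4383 = 0.84006
p₀ = P(outcome | unexposed) = 333/1642 = 0.2028
Under exogeneity alone the bounds on PN are max{0,(p₁−p₀)/p₁} ≤ PN ≤ min{1,(1−p₀)/p₁}.
  lower = (p₁ − p₀)/p₁ = 0.63726 / 0.84006 ≈ 0.7586
  upper = min{1, (1 − p₀)/p₁} = 0.7972 / 0.84006 ≈ 0.9490

0.759 ≤ PN ≤ 0.949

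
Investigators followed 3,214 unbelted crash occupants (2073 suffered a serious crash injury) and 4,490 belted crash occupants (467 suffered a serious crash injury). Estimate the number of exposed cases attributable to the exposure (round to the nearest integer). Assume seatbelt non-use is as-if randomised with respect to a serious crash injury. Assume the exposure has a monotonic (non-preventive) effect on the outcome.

p₁ = P(outcome | exposed) = 2073/3214 = 0.64499
p₀ = P(outcome | unexposed) = 467/4490 = 0.10401
PN = (p₁ − p₀)/p₁ = (0.64499 − 0.10401) / 0.64499 ≈ 0.83874.
Attributable cases ≈ PN × (exposed cases) = 0.83874 × 2073 ≈ 1738.72.

about 1739 cases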